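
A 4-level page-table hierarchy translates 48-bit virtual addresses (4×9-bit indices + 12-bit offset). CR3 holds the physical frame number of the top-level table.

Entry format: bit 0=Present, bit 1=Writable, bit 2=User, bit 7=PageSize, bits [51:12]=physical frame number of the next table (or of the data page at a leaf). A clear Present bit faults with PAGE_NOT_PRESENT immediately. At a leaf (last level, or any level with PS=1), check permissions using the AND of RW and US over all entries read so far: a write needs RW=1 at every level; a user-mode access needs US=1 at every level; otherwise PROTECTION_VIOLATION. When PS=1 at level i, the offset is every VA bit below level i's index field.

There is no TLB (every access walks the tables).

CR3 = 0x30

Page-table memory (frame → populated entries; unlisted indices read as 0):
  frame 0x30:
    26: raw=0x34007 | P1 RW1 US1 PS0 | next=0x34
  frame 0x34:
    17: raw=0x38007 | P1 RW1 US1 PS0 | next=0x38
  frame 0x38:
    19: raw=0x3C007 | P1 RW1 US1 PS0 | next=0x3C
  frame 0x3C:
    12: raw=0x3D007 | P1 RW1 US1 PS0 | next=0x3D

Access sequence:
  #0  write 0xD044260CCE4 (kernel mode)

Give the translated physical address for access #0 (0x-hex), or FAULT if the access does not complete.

Walk each access:
#0 VA=0xD044260CCE4 (w,kernel):
  L0 @0x30[26] → 0x34007  P=1,RW=1,US=1,PS=0
  L1 @0x34[17] → 0x38007  P=1,RW=1,US=1,PS=0
  L2 @0x38[19] → 0x3C007  P=1,RW=1,US=1,PS=0
  L3 @0x3C[12] → 0x3D007  P=1,RW=1,US=1,PS=0
  → PA=0x3DCE4  (4 entries read)

Access #0 PA: 0x3DCE4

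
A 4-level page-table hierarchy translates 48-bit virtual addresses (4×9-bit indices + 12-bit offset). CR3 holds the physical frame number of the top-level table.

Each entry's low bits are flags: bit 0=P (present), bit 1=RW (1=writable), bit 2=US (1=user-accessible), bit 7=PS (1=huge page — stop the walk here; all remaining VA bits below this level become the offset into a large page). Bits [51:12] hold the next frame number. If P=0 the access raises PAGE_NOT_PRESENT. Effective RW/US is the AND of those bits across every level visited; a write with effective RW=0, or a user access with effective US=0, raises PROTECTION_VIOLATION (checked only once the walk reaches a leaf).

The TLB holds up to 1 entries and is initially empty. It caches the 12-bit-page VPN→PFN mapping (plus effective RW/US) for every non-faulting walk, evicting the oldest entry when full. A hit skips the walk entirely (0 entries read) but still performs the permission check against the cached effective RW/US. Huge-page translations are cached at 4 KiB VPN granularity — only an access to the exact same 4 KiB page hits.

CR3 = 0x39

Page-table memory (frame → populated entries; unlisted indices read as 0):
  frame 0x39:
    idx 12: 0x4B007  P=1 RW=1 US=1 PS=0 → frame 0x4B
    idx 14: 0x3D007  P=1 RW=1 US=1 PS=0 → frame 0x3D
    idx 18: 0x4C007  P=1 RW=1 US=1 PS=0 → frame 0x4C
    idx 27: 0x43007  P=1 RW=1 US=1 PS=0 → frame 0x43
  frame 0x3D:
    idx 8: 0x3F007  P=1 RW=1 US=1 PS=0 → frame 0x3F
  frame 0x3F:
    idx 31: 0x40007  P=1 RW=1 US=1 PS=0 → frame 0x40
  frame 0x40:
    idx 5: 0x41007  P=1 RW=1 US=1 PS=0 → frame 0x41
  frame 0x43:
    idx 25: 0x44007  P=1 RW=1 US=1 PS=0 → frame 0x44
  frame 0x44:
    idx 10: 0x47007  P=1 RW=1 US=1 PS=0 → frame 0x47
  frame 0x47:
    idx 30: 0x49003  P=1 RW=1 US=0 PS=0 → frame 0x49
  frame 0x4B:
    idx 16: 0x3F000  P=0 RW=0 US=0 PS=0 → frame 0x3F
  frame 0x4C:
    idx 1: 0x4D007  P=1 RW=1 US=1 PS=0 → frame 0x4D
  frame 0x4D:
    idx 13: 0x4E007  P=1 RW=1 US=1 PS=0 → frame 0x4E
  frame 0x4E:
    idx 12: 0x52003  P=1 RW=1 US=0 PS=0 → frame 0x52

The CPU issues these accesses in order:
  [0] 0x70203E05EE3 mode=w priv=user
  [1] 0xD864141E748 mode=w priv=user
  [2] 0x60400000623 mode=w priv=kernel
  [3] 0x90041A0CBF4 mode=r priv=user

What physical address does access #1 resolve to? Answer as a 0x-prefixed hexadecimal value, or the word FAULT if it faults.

Trace:
#0 VA=0x70203E05EE3 (w,user):
  lvl0: tbl 0x39, slot 14 ⇒ 0x3D007 (P1/RW1/US1/PS0)
  lvl1: tbl 0x3D, slot 8 ⇒ 0x3F007 (P1/RW1/US1/PS0)
  lvl2: tbl 0x3F, slot 31 ⇒ 0x40007 (P1/RW1/US1/PS0)
  lvl3: tbl 0x40, slot 5 ⇒ 0x41007 (P1/RW1/US1/PS0)
  ✓ 0x41EE3  — 4 lookups
#1 VA=0xD864141E748 (w,user):
  lvl0: tbl 0x39, slot 27 ⇒ 0x43007 (P1/RW1/US1/PS0)
  lvl1: tbl 0x43, slot 25 ⇒ 0x44007 (P1/RW1/US1/PS0)
  lvl2: tbl 0x44, slot 10 ⇒ 0x47007 (P1/RW1/US1/PS0)
  lvl3: tbl 0x47, slot 30 ⇒ 0x49003 (P1/RW1/US0/PS0)
  → PROTECTION_VIOLATION  (4 entries read)
#2 VA=0x60400000623 (w,kernel):
  lvl0: tbl 0x39, slot 12 ⇒ 0x4B007 (P1/RW1/US1/PS0)
  lvl1: tbl 0x4B, slot 16 ⇒ 0x3F000 (P0/RW0/US0/PS0)
  → PAGE_NOT_PRESENT  (2 entries read)
#3 VA=0x90041A0CBF4 (r,user):
  lvl0: tbl 0x39, slot 18 ⇒ 0x4C007 (P1/RW1/US1/PS0)
  lvl1: tbl 0x4C, slot 1 ⇒ 0x4D007 (P1/RW1/US1/PS0)
  lvl2: tbl 0x4D, slot 13 ⇒ 0x4E007 (P1/RW1/US1/PS0)
  lvl3: tbl 0x4E, slot 12 ⇒ 0x52003 (P1/RW1/US0/PS0)
  → PROTECTION_VIOLATION  (4 entries read)

Access #1 PA: FAULT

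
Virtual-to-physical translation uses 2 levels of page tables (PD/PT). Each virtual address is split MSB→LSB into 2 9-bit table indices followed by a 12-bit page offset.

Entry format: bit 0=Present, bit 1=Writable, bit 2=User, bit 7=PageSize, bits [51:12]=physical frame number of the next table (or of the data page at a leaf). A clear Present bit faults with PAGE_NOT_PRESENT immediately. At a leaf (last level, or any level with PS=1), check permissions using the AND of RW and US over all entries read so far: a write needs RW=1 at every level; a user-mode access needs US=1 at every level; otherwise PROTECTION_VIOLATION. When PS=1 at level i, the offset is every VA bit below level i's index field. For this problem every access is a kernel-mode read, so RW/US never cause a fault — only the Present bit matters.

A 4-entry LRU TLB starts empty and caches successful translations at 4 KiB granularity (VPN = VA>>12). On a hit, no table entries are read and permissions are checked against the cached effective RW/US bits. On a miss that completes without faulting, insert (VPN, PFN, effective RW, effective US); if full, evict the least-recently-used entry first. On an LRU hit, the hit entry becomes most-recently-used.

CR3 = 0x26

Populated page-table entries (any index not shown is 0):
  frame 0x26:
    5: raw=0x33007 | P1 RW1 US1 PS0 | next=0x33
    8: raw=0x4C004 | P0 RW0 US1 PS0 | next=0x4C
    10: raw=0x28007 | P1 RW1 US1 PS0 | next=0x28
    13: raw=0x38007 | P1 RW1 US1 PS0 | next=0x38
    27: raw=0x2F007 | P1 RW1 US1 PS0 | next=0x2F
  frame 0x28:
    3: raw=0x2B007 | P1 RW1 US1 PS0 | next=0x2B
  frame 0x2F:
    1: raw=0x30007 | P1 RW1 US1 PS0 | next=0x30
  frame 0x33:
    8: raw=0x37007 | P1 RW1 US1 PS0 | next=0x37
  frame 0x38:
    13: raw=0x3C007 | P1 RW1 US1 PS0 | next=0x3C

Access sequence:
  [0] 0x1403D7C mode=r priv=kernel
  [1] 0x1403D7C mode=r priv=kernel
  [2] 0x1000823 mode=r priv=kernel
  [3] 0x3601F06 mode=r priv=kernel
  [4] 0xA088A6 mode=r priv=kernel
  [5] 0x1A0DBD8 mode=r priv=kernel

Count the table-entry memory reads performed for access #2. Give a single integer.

Per-access translation:
#0 VA=0x1403D7C (r,kernel):
  lvl0: tbl 0x26, slot 10 ⇒ 0x28007 (P1/RW1/US1/PS0)
  lvl1: tbl 0x28, slot 3 ⇒ 0x2B007 (P1/RW1/US1/PS0)
  ⇒ phys 0x2BD7C  [2 reads]
#1 VA=0x1403D7C (r,kernel):
  TLB hit vpn=0x1403 → PA=0x2BD7C
#2 VA=0x1000823 (r,kernel):
  lvl0: tbl 0x26, slot 8 ⇒ 0x4C004 (P0/RW0/US1/PS0)
  ✗ PAGE_NOT_PRESENT  [1 reads]
#3 VA=0x3601F06 (r,kernel):
  lvl0: tbl 0x26, slot 27 ⇒ 0x2F007 (P1/RW1/US1/PS0)
  lvl1: tbl 0x2F, slot 1 ⇒ 0x30007 (P1/RW1/US1/PS0)
  ⇒ phys 0x30F06  [2 reads]
#4 VA=0xA088A6 (r,kernel):
  lvl0: tbl 0x26, slot 5 ⇒ 0x33007 (P1/RW1/US1/PS0)
  lvl1: tbl 0x33, slot 8 ⇒ 0x37007 (P1/RW1/US1/PS0)
  ⇒ phys 0x378A6  [2 reads]
#5 VA=0x1A0DBD8 (r,kernel):
  lvl0: tbl 0x26, slot 13 ⇒ 0x38007 (P1/RW1/US1/PS0)
  lvl1: tbl 0x38, slot 13 ⇒ 0x3C007 (P1/RW1/US1/PS0)
  ⇒ phys 0x3CBD8  [2 reads]

Entries read for #2: 1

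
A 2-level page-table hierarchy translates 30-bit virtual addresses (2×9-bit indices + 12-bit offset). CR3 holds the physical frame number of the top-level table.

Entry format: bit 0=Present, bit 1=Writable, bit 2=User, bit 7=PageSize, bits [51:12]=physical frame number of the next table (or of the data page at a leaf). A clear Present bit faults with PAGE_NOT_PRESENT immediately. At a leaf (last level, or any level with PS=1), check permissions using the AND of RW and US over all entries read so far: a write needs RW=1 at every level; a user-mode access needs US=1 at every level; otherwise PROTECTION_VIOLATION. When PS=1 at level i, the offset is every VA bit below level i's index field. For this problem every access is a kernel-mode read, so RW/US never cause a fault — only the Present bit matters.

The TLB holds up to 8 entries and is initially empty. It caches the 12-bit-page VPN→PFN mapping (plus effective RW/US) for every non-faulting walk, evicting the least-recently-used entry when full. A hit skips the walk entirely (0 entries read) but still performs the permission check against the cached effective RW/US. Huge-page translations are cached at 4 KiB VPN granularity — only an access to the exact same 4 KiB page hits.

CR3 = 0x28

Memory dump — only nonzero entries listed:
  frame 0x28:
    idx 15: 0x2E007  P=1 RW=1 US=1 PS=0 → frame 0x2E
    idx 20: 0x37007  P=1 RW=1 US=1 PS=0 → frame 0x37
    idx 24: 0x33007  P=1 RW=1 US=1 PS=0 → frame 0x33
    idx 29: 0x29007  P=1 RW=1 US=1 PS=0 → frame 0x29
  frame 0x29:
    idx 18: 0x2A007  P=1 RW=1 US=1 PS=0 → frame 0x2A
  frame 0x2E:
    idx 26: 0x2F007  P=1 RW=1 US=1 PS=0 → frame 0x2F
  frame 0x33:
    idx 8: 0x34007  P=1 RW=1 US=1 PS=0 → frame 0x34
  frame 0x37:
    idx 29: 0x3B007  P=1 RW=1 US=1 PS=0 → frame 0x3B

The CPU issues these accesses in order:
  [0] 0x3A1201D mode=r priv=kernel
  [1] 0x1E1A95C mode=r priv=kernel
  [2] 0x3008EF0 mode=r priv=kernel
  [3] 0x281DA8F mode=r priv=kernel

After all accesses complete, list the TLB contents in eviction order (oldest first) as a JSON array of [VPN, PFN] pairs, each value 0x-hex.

Trace:
#0 VA=0x3A1201D (r,kernel):
  lvl0: tbl 0x28, slot 29 ⇒ 0x29007 (P1/RW1/US1/PS0)
  lvl1: tbl 0x29, slot 18 ⇒ 0x2A007 (P1/RW1/US1/PS0)
  → PA=0x2A01D  (2 entries read)
#1 VA=0x1E1A95C (r,kernel):
  lvl0: tbl 0x28, slot 15 ⇒ 0x2E007 (P1/RW1/US1/PS0)
  lvl1: tbl 0x2E, slot 26 ⇒ 0x2F007 (P1/RW1/US1/PS0)
  → PA=0x2F95C  (2 entries read)
#2 VA=0x3008EF0 (r,kernel):
  lvl0: tbl 0x28, slot 24 ⇒ 0x33007 (P1/RW1/US1/PS0)
  lvl1: tbl 0x33, slot 8 ⇒ 0x34007 (P1/RW1/US1/PS0)
  → PA=0x34EF0  (2 entries read)
#3 VA=0x281DA8F (r,kernel):
  lvl0: tbl 0x28, slot 20 ⇒ 0x37007 (P1/RW1/US1/PS0)
  lvl1: tbl 0x37, slot 29 ⇒ 0x3B007 (P1/RW1/US1/PS0)
  → PA=0x3BA8F  (2 entries read)

TLB: [["0x3A12", "0x2A"], ["0x1E1A", "0x2F"], ["0x3008", "0x34"], ["0x281D", "0x3B"]]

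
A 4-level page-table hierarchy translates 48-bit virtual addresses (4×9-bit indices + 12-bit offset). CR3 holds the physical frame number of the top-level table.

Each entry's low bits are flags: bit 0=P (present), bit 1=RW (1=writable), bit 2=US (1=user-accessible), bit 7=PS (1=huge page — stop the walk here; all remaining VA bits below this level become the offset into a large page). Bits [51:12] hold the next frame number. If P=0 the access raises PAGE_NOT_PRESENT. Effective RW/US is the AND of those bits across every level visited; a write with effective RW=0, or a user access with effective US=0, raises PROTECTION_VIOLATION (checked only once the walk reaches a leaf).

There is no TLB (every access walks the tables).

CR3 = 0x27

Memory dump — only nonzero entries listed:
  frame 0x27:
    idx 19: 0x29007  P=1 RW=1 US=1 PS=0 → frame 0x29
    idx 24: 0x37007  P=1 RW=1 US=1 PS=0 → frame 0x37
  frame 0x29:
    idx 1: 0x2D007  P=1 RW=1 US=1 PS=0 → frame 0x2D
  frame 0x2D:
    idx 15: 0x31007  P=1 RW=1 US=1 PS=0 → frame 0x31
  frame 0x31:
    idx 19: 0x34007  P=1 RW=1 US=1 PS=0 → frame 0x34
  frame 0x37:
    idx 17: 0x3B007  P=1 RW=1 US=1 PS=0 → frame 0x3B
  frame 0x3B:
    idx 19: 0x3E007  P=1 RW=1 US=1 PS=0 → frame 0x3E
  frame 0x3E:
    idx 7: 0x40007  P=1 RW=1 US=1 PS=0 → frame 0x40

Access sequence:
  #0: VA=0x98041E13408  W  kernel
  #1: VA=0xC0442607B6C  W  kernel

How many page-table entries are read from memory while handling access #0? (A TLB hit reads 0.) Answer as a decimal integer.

Per-access translation:
#0 VA=0x98041E13408 (w,kernel):
  lvl0: tbl 0x27, slot 19 ⇒ 0x29007 (P1/RW1/US1/PS0)
  lvl1: tbl 0x29, slot 1 ⇒ 0x2D007 (P1/RW1/US1/PS0)
  lvl2: tbl 0x2D, slot 15 ⇒ 0x31007 (P1/RW1/US1/PS0)
  lvl3: tbl 0x31, slot 19 ⇒ 0x34007 (P1/RW1/US1/PS0)
  ✓ 0x34408  — 4 lookups
#1 VA=0xC0442607B6C (w,kernel):
  lvl0: tbl 0x27, slot 24 ⇒ 0x37007 (P1/RW1/US1/PS0)
  lvl1: tbl 0x37, slot 17 ⇒ 0x3B007 (P1/RW1/US1/PS0)
  lvl2: tbl 0x3B, slot 19 ⇒ 0x3E007 (P1/RW1/US1/PS0)
  lvl3: tbl 0x3E, slot 7 ⇒ 0x40007 (P1/RW1/US1/PS0)
  ✓ 0x40B6C  — 4 lookups

Entries read for #0: 4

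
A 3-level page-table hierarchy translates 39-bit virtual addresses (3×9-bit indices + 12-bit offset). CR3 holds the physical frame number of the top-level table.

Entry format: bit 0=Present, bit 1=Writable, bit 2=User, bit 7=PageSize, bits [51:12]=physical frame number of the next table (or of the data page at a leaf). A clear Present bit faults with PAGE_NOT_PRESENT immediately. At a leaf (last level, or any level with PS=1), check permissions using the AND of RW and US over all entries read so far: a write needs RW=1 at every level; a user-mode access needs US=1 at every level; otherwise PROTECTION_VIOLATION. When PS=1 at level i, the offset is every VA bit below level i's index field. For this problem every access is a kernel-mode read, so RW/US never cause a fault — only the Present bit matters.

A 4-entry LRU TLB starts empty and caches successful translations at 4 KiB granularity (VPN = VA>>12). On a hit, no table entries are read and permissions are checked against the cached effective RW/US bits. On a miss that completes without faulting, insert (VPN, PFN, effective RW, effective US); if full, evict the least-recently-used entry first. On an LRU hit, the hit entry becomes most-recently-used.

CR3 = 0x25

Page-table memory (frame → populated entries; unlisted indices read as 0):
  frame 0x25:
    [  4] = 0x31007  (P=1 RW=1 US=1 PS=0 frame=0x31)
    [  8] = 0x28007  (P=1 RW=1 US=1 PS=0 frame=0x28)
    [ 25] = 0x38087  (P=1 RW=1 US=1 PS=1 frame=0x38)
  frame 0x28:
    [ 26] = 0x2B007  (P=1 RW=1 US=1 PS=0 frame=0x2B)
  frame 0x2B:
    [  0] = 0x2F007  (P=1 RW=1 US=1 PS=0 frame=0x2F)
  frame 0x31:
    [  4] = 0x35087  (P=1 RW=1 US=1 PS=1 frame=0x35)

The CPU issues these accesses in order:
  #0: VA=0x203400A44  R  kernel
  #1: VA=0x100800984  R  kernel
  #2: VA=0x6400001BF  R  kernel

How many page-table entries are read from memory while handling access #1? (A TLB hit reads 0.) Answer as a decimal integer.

Walk each access:
#0 VA=0x203400A44 (r,kernel):
  L0: frame=0x25 idx=8 entry=0x28007 [P=1 RW=1 US=1 PS=0]
  L1: frame=0x28 idx=26 entry=0x2B007 [P=1 RW=1 US=1 PS=0]
  L2: frame=0x2B idx=0 entry=0x2F007 [P=1 RW=1 US=1 PS=0]
  → PA=0x2FA44  (3 entries read)
#1 VA=0x100800984 (r,kernel):
  L0: frame=0x25 idx=4 entry=0x31007 [P=1 RW=1 US=1 PS=0]
  L1: frame=0x31 idx=4 entry=0x35087 [P=1 RW=1 US=1 PS=1]
  → PA=0x35984 (huge @L1)  (2 entries read)
#2 VA=0x6400001BF (r,kernel):
  L0: frame=0x25 idx=25 entry=0x38087 [P=1 RW=1 US=1 PS=1]
  → PA=0x381BF (huge @L0)  (1 entries read)

Entries read for #1: 2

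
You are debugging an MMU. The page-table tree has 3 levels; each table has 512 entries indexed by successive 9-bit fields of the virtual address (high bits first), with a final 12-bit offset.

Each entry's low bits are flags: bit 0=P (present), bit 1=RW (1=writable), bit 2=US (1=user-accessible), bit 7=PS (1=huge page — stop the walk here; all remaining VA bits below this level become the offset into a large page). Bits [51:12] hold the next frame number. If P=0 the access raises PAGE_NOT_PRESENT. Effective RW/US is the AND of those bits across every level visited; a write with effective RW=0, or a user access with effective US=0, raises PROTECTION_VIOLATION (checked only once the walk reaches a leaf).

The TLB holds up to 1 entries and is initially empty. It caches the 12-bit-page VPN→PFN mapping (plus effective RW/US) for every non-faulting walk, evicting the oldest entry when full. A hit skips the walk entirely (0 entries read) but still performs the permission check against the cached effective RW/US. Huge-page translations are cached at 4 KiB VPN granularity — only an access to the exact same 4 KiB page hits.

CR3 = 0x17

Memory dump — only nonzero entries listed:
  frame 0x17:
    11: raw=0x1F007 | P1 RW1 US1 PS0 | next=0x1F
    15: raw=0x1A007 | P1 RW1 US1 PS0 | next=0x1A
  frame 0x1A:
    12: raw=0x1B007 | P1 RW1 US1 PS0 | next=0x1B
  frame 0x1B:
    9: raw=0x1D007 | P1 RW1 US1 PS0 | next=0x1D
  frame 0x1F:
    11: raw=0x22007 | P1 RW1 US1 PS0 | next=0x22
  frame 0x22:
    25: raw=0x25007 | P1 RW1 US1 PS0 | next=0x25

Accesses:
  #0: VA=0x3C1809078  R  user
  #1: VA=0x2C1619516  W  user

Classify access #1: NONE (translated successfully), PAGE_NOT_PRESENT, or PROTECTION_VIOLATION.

Trace:
#0 VA=0x3C1809078 (r,user):
  L0: frame=0x17 idx=15 entry=0x1A007 [P=1 RW=1 US=1 PS=0]
  L1: frame=0x1A idx=12 entry=0x1B007 [P=1 RW=1 US=1 PS=0]
  L2: frame=0x1B idx=9 entry=0x1D007 [P=1 RW=1 US=1 PS=0]
  ✓ 0x1D078  — 3 lookups
#1 VA=0x2C1619516 (w,user):
  L0: frame=0x17 idx=11 entry=0x1F007 [P=1 RW=1 US=1 PS=0]
  L1: frame=0x1F idx=11 entry=0x22007 [P=1 RW=1 US=1 PS=0]
  L2: frame=0x22 idx=25 entry=0x25007 [P=1 RW=1 US=1 PS=0]
  ✓ 0x25516  — 3 lookups

Access #1 fault: NONE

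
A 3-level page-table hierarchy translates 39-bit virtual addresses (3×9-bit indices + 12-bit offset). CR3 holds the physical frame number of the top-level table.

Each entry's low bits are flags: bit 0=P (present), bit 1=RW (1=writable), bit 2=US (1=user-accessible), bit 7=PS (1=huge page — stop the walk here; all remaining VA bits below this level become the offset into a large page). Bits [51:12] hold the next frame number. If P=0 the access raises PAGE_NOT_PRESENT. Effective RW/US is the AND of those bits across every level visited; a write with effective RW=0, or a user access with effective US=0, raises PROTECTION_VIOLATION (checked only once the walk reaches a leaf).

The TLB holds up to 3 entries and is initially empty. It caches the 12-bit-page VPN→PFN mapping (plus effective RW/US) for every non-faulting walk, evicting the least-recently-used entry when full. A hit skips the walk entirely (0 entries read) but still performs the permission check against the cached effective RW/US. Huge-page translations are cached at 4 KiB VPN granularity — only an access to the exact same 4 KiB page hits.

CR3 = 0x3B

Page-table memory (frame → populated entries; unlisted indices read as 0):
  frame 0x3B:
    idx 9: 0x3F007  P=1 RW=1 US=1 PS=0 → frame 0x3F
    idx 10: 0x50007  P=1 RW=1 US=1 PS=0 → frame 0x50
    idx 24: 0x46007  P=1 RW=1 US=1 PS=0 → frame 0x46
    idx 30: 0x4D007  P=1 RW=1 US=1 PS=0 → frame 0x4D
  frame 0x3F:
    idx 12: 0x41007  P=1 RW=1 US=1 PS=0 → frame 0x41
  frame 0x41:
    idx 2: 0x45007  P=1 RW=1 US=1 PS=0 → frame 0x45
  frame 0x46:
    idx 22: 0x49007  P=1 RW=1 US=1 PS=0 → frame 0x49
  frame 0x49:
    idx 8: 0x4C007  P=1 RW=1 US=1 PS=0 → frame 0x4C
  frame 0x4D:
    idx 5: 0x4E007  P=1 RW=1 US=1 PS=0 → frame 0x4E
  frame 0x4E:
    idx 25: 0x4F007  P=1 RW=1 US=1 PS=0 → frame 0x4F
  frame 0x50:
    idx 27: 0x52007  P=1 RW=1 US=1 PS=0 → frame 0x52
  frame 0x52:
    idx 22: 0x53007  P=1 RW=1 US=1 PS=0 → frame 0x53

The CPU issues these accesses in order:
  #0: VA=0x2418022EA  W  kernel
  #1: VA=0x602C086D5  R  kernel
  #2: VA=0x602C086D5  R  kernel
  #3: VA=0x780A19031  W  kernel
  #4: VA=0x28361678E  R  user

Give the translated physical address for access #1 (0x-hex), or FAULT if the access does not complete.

Trace:
#0 VA=0x2418022EA (w,kernel):
  L0: frame=0x3B idx=9 entry=0x3F007 [P=1 RW=1 US=1 PS=0]
  L1: frame=0x3F idx=12 entry=0x41007 [P=1 RW=1 US=1 PS=0]
  L2: frame=0x41 idx=2 entry=0x45007 [P=1 RW=1 US=1 PS=0]
  ✓ 0x452EA  — 3 lookups
#1 VA=0x602C086D5 (r,kernel):
  L0: frame=0x3B idx=24 entry=0x46007 [P=1 RW=1 US=1 PS=0]
  L1: frame=0x46 idx=22 entry=0x49007 [P=1 RW=1 US=1 PS=0]
  L2: frame=0x49 idx=8 entry=0x4C007 [P=1 RW=1 US=1 PS=0]
  ✓ 0x4C6D5  — 3 lookups
#2 VA=0x602C086D5 (r,kernel):
  TLB hit vpn=0x602C08 → PA=0x4C6D5
#3 VA=0x780A19031 (w,kernel):
  L0: frame=0x3B idx=30 entry=0x4D007 [P=1 RW=1 US=1 PS=0]
  L1: frame=0x4D idx=5 entry=0x4E007 [P=1 RW=1 US=1 PS=0]
  L2: frame=0x4E idx=25 entry=0x4F007 [P=1 RW=1 US=1 PS=0]
  ✓ 0x4F031  — 3 lookups
#4 VA=0x28361678E (r,user):
  L0: frame=0x3B idx=10 entry=0x50007 [P=1 RW=1 US=1 PS=0]
  L1: frame=0x50 idx=27 entry=0x52007 [P=1 RW=1 US=1 PS=0]
  L2: frame=0x52 idx=22 entry=0x53007 [P=1 RW=1 US=1 PS=0]
  ✓ 0x5378E  — 3 lookups

Access #1 PA: 0x4C6D5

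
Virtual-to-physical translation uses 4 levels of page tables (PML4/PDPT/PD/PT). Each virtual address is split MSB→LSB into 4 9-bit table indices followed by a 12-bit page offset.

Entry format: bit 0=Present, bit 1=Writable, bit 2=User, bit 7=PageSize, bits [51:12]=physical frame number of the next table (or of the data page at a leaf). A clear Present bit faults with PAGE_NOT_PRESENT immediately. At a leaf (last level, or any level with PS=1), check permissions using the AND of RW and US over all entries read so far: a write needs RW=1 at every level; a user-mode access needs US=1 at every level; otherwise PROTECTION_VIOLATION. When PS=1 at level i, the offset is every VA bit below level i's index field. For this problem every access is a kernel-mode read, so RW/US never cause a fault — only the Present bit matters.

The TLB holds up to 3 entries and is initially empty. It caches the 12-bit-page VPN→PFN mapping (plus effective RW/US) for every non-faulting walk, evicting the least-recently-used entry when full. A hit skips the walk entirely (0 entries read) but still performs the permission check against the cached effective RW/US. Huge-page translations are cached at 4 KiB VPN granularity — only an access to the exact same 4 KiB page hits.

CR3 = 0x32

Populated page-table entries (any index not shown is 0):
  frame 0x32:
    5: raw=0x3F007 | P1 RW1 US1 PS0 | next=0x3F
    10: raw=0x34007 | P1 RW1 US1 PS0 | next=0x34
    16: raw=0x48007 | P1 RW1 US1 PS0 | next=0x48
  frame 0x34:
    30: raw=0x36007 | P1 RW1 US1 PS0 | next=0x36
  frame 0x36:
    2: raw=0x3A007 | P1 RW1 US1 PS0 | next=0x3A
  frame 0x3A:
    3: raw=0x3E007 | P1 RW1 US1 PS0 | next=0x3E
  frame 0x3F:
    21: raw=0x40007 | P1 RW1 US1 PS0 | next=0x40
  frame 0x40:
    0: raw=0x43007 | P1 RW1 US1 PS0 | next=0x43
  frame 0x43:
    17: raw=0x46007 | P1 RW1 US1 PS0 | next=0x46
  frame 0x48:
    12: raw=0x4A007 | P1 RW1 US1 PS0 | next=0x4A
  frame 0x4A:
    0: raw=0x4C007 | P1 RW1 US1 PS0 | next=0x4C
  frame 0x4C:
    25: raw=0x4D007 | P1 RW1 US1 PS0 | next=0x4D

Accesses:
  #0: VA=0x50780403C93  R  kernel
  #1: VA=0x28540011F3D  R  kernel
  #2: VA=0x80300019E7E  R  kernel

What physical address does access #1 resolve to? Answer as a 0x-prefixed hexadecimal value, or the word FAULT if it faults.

Per-access translation:
#0 VA=0x50780403C93 (r,kernel):
  L0: frame=0x32 idx=10 entry=0x34007 [P=1 RW=1 US=1 PS=0]
  L1: frame=0x34 idx=30 entry=0x36007 [P=1 RW=1 US=1 PS=0]
  L2: frame=0x36 idx=2 entry=0x3A007 [P=1 RW=1 US=1 PS=0]
  L3: frame=0x3A idx=3 entry=0x3E007 [P=1 RW=1 US=1 PS=0]
  → PA=0x3EC93  (4 entries read)
#1 VA=0x28540011F3D (r,kernel):
  L0: frame=0x32 idx=5 entry=0x3F007 [P=1 RW=1 US=1 PS=0]
  L1: frame=0x3F idx=21 entry=0x40007 [P=1 RW=1 US=1 PS=0]
  L2: frame=0x40 idx=0 entry=0x43007 [P=1 RW=1 US=1 PS=0]
  L3: frame=0x43 idx=17 entry=0x46007 [P=1 RW=1 US=1 PS=0]
  → PA=0x46F3D  (4 entries read)
#2 VA=0x80300019E7E (r,kernel):
  L0: frame=0x32 idx=16 entry=0x48007 [P=1 RW=1 US=1 PS=0]
  L1: frame=0x48 idx=12 entry=0x4A007 [P=1 RW=1 US=1 PS=0]
  L2: frame=0x4A idx=0 entry=0x4C007 [P=1 RW=1 US=1 PS=0]
  L3: frame=0x4C idx=25 entry=0x4D007 [P=1 RW=1 US=1 PS=0]
  → PA=0x4DE7E  (4 entries read)

Access #1 PA: 0x46F3D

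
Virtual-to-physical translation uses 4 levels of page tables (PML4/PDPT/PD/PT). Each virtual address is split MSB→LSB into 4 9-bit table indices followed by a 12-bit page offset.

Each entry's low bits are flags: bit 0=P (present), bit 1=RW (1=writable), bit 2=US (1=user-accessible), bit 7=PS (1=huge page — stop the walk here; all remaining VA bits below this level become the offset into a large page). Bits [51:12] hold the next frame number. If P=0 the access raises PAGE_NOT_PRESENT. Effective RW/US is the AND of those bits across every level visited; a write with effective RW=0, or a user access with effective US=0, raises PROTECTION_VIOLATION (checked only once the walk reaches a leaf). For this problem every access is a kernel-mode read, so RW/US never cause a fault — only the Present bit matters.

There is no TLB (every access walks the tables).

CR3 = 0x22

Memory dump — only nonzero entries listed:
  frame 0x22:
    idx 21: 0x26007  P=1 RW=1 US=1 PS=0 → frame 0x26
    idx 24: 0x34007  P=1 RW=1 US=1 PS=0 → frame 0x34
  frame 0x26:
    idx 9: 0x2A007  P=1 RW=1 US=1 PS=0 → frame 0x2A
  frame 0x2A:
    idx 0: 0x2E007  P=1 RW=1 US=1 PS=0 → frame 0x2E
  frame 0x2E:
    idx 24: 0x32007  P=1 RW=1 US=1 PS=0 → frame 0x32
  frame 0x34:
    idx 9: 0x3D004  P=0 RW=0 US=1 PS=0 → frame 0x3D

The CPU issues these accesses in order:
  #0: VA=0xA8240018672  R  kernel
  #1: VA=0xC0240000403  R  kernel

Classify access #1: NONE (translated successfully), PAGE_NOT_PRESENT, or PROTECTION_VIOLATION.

Trace:
#0 VA=0xA8240018672 (r,kernel):
  L0: frame=0x22 idx=21 entry=0x26007 [P=1 RW=1 US=1 PS=0]
  L1: frame=0x26 idx=9 entry=0x2A007 [P=1 RW=1 US=1 PS=0]
  L2: frame=0x2A idx=0 entry=0x2E007 [P=1 RW=1 US=1 PS=0]
  L3: frame=0x2E idx=24 entry=0x32007 [P=1 RW=1 US=1 PS=0]
  ⇒ phys 0x32672  [4 reads]
#1 VA=0xC0240000403 (r,kernel):
  L0: frame=0x22 idx=24 entry=0x34007 [P=1 RW=1 US=1 PS=0]
  L1: frame=0x34 idx=9 entry=0x3D004 [P=0 RW=0 US=1 PS=0]
  ⇒ fault: PAGE_NOT_PRESENT  — 2 lookups

Access #1 fault: PAGE_NOT_PRESENT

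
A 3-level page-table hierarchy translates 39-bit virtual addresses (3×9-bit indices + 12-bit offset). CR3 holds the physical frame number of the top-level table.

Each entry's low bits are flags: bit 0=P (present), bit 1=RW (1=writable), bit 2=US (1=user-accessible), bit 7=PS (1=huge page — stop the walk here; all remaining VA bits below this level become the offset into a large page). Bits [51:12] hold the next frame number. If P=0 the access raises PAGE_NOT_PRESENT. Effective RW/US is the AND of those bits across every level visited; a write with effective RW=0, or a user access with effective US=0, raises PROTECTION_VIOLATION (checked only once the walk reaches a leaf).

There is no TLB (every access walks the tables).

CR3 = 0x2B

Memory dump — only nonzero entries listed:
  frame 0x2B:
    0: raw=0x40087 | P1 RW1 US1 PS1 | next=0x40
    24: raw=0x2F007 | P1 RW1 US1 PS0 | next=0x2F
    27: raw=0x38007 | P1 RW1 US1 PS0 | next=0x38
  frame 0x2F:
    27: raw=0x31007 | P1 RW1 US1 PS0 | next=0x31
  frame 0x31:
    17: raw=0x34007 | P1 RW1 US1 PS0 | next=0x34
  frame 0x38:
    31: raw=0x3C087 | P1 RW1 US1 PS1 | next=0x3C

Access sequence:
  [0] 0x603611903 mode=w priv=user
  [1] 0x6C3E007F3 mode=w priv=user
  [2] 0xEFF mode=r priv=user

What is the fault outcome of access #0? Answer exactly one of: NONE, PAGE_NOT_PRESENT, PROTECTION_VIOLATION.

Per-access translation:
#0 VA=0x603611903 (w,user):
  [0] read 0x2B idx=24: raw=0x2F007 flags P=1 W=1 U=1 S=0
  [1] read 0x2F idx=27: raw=0x31007 flags P=1 W=1 U=1 S=0
  [2] read 0x31 idx=17: raw=0x34007 flags P=1 W=1 U=1 S=0
  ✓ 0x34903  — 3 lookups
#1 VA=0x6C3E007F3 (w,user):
  [0] read 0x2B idx=27: raw=0x38007 flags P=1 W=1 U=1 S=0
  [1] read 0x38 idx=31: raw=0x3C087 flags P=1 W=1 U=1 S=1
  ✓ 0x3C7F3 (huge @L1)  — 2 lookups
#2 VA=0xEFF (r,user):
  [0] read 0x2B idx=0: raw=0x40087 flags P=1 W=1 U=1 S=1
  ✓ 0x40EFF (huge @L0)  — 1 lookups

Access #0 fault: NONE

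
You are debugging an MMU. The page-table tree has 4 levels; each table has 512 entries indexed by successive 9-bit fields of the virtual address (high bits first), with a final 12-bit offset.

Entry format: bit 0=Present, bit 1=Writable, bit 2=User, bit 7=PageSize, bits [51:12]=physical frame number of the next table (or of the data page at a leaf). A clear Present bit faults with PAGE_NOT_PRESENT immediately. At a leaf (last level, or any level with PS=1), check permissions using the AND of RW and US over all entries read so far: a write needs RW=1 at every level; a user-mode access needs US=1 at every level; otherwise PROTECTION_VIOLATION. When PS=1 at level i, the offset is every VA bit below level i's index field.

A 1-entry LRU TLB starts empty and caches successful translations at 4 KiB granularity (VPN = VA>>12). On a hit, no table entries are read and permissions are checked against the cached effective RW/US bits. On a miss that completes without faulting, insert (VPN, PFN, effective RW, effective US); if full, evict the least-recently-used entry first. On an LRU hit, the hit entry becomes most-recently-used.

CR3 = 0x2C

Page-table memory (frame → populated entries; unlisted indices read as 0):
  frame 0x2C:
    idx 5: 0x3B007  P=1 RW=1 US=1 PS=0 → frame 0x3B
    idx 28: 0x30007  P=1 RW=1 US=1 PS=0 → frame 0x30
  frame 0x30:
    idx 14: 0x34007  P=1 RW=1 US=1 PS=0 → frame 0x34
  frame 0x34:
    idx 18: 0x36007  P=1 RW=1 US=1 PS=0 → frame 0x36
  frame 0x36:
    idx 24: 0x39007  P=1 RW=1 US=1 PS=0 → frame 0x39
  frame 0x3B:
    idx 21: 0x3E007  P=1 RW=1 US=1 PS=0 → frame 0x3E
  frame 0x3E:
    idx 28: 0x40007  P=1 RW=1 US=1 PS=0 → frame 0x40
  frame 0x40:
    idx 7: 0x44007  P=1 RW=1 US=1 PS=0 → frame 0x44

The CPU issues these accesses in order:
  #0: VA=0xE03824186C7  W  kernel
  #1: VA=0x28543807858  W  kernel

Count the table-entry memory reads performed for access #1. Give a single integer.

Per-access translation:
#0 VA=0xE03824186C7 (w,kernel):
  [0] read 0x2C idx=28: raw=0x30007 flags P=1 W=1 U=1 S=0
  [1] read 0x30 idx=14: raw=0x34007 flags P=1 W=1 U=1 S=0
  [2] read 0x34 idx=18: raw=0x36007 flags P=1 W=1 U=1 S=0
  [3] read 0x36 idx=24: raw=0x39007 flags P=1 W=1 U=1 S=0
  ⇒ phys 0x396C7  [4 reads]
#1 VA=0x28543807858 (w,kernel):
  [0] read 0x2C idx=5: raw=0x3B007 flags P=1 W=1 U=1 S=0
  [1] read 0x3B idx=21: raw=0x3E007 flags P=1 W=1 U=1 S=0
  [2] read 0x3E idx=28: raw=0x40007 flags P=1 W=1 U=1 S=0
  [3] read 0x40 idx=7: raw=0x44007 flags P=1 W=1 U=1 S=0
  ⇒ phys 0x44858  [4 reads]

Entries read for #1: 4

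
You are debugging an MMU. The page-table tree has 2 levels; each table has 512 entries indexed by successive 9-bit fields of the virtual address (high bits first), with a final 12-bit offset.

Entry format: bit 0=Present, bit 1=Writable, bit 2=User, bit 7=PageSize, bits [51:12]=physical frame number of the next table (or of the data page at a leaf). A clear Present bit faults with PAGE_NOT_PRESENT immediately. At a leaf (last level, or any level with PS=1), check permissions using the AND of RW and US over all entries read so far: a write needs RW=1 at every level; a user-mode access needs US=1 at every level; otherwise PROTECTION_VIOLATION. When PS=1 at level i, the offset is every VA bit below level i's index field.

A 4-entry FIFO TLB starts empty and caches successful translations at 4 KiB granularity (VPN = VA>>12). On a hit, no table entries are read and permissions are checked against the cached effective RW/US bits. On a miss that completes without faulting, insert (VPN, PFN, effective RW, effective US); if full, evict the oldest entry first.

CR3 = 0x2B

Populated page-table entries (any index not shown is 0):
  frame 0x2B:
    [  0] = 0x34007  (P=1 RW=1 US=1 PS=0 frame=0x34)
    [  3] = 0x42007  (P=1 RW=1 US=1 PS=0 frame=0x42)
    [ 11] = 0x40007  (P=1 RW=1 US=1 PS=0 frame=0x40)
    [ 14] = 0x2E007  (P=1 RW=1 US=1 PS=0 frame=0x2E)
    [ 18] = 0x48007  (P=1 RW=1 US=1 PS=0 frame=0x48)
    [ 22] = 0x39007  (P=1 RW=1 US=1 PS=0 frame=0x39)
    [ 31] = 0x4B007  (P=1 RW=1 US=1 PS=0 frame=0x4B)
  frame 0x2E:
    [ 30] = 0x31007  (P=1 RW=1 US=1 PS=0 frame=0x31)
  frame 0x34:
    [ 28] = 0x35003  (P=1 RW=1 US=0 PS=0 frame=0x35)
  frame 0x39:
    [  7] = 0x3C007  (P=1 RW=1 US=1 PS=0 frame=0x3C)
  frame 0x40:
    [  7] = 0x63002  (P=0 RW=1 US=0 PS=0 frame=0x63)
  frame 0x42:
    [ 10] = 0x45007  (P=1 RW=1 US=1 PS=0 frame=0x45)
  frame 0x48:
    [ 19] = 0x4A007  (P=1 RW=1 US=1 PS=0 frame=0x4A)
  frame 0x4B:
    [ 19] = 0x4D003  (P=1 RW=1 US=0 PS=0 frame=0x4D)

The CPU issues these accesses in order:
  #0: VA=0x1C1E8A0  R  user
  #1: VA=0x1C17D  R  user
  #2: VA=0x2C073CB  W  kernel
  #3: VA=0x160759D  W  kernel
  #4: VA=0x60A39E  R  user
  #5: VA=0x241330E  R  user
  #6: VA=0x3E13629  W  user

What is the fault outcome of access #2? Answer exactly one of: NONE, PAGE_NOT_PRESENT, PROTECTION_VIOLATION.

Per-access translation:
#0 VA=0x1C1E8A0 (r,user):
  lvl0: tbl 0x2B, slot 14 ⇒ 0x2E007 (P1/RW1/US1/PS0)
  lvl1: tbl 0x2E, slot 30 ⇒ 0x31007 (P1/RW1/US1/PS0)
  ✓ 0x318A0  — 2 lookups
#1 VA=0x1C17D (r,user):
  lvl0: tbl 0x2B, slot 0 ⇒ 0x34007 (P1/RW1/US1/PS0)
  lvl1: tbl 0x34, slot 28 ⇒ 0x35003 (P1/RW1/US0/PS0)
  ✗ PROTECTION_VIOLATION  [2 reads]
#2 VA=0x2C073CB (w,kernel):
  lvl0: tbl 0x2B, slot 22 ⇒ 0x39007 (P1/RW1/US1/PS0)
  lvl1: tbl 0x39, slot 7 ⇒ 0x3C007 (P1/RW1/US1/PS0)
  ✓ 0x3C3CB  — 2 lookups
#3 VA=0x160759D (w,kernel):
  lvl0: tbl 0x2B, slot 11 ⇒ 0x40007 (P1/RW1/US1/PS0)
  lvl1: tbl 0x40, slot 7 ⇒ 0x63002 (P0/RW1/US0/PS0)
  ✗ PAGE_NOT_PRESENT  [2 reads]
#4 VA=0x60A39E (r,user):
  lvl0: tbl 0x2B, slot 3 ⇒ 0x42007 (P1/RW1/US1/PS0)
  lvl1: tbl 0x42, slot 10 ⇒ 0x45007 (P1/RW1/US1/PS0)
  ✓ 0x4539E  — 2 lookups
#5 VA=0x241330E (r,user):
  lvl0: tbl 0x2B, slot 18 ⇒ 0x48007 (P1/RW1/US1/PS0)
  lvl1: tbl 0x48, slot 19 ⇒ 0x4A007 (P1/RW1/US1/PS0)
  ✓ 0x4A30E  — 2 lookups
#6 VA=0x3E13629 (w,user):
  lvl0: tbl 0x2B, slot 31 ⇒ 0x4B007 (P1/RW1/US1/PS0)
  lvl1: tbl 0x4B, slot 19 ⇒ 0x4D003 (P1/RW1/US0/PS0)
  ✗ PROTECTION_VIOLATION  [2 reads]

Access #2 fault: NONE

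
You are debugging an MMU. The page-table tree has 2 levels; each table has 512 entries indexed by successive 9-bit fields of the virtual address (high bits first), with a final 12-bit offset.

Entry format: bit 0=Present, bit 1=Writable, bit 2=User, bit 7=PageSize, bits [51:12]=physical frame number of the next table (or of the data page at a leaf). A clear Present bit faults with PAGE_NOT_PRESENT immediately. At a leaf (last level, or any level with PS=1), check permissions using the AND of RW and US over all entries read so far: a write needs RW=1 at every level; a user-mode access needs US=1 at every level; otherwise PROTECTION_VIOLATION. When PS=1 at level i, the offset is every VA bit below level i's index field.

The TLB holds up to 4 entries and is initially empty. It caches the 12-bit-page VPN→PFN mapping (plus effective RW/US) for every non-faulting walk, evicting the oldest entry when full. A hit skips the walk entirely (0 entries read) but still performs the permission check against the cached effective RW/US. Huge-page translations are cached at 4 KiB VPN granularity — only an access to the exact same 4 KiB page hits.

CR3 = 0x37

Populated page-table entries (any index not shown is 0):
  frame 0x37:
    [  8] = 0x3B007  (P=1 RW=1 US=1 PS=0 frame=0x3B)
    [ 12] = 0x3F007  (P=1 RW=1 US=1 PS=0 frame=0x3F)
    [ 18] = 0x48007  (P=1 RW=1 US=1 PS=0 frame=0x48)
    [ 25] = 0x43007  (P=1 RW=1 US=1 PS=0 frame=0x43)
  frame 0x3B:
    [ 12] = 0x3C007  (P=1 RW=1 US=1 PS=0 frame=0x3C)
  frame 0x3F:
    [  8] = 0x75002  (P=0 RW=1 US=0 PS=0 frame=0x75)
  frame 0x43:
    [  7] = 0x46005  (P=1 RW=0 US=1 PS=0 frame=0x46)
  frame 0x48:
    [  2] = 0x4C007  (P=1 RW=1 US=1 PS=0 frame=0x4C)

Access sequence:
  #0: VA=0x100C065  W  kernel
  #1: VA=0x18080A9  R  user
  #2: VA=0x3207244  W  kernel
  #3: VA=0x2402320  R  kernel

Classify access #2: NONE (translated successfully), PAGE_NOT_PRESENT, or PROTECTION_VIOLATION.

Walk each access:
#0 VA=0x100C065 (w,kernel):
  [0] read 0x37 idx=8: raw=0x3B007 flags P=1 W=1 U=1 S=0
  [1] read 0x3B idx=12: raw=0x3C007 flags P=1 W=1 U=1 S=0
  ✓ 0x3C065  — 2 lookups
#1 VA=0x18080A9 (r,user):
  [0] read 0x37 idx=12: raw=0x3F007 flags P=1 W=1 U=1 S=0
  [1] read 0x3F idx=8: raw=0x75002 flags P=0 W=1 U=0 S=0
  → PAGE_NOT_PRESENT  (2 entries read)
#2 VA=0x3207244 (w,kernel):
  [0] read 0x37 idx=25: raw=0x43007 flags P=1 W=1 U=1 S=0
  [1] read 0x43 idx=7: raw=0x46005 flags P=1 W=0 U=1 S=0
  → PROTECTION_VIOLATION  (2 entries read)
#3 VA=0x2402320 (r,kernel):
  [0] read 0x37 idx=18: raw=0x48007 flags P=1 W=1 U=1 S=0
  [1] read 0x48 idx=2: raw=0x4C007 flags P=1 W=1 U=1 S=0
  ✓ 0x4C320  — 2 lookups

Access #2 fault: PROTECTION_VIOLATION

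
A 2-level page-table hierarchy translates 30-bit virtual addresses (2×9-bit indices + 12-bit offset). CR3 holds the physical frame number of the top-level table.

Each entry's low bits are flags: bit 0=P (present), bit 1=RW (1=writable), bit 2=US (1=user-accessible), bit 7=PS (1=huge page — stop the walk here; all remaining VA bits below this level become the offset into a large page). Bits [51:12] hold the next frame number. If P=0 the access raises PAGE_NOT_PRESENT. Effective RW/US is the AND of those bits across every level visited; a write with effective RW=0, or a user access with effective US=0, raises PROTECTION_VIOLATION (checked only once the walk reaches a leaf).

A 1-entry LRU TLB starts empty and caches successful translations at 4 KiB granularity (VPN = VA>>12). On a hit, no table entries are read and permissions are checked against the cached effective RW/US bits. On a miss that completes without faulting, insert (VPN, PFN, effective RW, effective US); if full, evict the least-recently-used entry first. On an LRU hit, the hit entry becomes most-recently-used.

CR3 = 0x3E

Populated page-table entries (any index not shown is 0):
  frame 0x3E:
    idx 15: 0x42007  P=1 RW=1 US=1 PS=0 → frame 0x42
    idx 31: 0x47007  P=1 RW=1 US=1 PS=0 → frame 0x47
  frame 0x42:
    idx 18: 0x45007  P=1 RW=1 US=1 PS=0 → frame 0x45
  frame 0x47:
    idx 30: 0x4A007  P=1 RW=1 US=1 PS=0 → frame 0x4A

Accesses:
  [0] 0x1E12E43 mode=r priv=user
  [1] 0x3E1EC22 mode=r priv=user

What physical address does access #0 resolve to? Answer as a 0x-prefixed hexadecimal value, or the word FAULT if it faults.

Per-access translation:
#0 VA=0x1E12E43 (r,user):
  [0] read 0x3E idx=15: raw=0x42007 flags P=1 W=1 U=1 S=0
  [1] read 0x42 idx=18: raw=0x45007 flags P=1 W=1 U=1 S=0
  ✓ 0x45E43  — 2 lookups
#1 VA=0x3E1EC22 (r,user):
  [0] read 0x3E idx=31: raw=0x47007 flags P=1 W=1 U=1 S=0
  [1] read 0x47 idx=30: raw=0x4A007 flags P=1 W=1 U=1 S=0
  ✓ 0x4AC22  — 2 lookups

Access #0 PA: 0x45E43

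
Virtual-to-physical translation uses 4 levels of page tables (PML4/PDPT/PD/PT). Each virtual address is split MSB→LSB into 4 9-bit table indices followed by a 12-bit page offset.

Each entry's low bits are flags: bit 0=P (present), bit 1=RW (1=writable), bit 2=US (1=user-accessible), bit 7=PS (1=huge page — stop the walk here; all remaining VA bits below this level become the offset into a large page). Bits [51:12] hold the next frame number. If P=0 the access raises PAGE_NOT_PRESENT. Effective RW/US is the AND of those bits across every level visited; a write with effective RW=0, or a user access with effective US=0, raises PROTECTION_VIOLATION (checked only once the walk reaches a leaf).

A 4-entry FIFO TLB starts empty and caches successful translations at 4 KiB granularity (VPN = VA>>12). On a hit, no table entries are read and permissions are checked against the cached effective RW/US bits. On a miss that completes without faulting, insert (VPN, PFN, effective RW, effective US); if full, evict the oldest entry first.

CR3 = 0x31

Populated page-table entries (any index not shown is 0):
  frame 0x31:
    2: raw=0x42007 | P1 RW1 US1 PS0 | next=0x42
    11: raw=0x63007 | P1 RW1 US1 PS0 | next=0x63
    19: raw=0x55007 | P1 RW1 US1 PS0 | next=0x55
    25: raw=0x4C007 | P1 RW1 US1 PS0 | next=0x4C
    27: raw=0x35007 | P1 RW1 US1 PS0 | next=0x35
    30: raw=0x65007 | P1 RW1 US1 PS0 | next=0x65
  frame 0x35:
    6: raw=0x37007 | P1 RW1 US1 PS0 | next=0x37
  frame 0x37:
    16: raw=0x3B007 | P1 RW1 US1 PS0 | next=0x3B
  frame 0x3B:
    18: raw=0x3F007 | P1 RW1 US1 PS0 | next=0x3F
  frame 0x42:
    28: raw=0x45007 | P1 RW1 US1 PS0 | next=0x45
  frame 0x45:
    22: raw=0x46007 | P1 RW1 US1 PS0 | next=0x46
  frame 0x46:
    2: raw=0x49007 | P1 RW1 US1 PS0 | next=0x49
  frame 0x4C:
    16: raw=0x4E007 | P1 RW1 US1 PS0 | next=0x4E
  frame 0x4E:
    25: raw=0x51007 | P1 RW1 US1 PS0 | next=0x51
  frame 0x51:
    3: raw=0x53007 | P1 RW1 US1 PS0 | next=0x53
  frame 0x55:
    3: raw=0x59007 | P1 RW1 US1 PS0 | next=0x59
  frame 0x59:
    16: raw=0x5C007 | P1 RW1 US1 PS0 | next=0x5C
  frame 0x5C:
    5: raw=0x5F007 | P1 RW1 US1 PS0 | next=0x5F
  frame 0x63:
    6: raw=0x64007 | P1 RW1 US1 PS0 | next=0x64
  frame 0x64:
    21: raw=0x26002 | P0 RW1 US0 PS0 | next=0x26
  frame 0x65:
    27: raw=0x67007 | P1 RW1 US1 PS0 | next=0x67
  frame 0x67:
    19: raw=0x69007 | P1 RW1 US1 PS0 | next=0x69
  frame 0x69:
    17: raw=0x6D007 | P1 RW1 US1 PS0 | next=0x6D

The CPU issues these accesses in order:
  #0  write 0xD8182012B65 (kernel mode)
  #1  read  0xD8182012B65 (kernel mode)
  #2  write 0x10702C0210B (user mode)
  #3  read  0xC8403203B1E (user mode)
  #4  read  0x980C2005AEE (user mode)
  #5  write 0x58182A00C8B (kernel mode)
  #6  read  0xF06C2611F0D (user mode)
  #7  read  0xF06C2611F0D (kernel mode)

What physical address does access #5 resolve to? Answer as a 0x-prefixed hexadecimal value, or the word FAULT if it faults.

Per-access translation:
#0 VA=0xD8182012B65 (w,kernel):
  L0: frame=0x31 idx=27 entry=0x35007 [P=1 RW=1 US=1 PS=0]
  L1: frame=0x35 idx=6 entry=0x37007 [P=1 RW=1 US=1 PS=0]
  L2: frame=0x37 idx=16 entry=0x3B007 [P=1 RW=1 US=1 PS=0]
  L3: frame=0x3B idx=18 entry=0x3F007 [P=1 RW=1 US=1 PS=0]
  ⇒ phys 0x3FB65  [4 reads]
#1 VA=0xD8182012B65 (r,kernel):
  TLB hit vpn=0xD8182012 → PA=0x3FB65
#2 VA=0x10702C0210B (w,user):
  L0: frame=0x31 idx=2 entry=0x42007 [P=1 RW=1 US=1 PS=0]
  L1: frame=0x42 idx=28 entry=0x45007 [P=1 RW=1 US=1 PS=0]
  L2: frame=0x45 idx=22 entry=0x46007 [P=1 RW=1 US=1 PS=0]
  L3: frame=0x46 idx=2 entry=0x49007 [P=1 RW=1 US=1 PS=0]
  ⇒ phys 0x4910B  [4 reads]
#3 VA=0xC8403203B1E (r,user):
  L0: frame=0x31 idx=25 entry=0x4C007 [P=1 RW=1 US=1 PS=0]
  L1: frame=0x4C idx=16 entry=0x4E007 [P=1 RW=1 US=1 PS=0]
  L2: frame=0x4E idx=25 entry=0x51007 [P=1 RW=1 US=1 PS=0]
  L3: frame=0x51 idx=3 entry=0x53007 [P=1 RW=1 US=1 PS=0]
  ⇒ phys 0x53B1E  [4 reads]
#4 VA=0x980C2005AEE (r,user):
  L0: frame=0x31 idx=19 entry=0x55007 [P=1 RW=1 US=1 PS=0]
  L1: frame=0x55 idx=3 entry=0x59007 [P=1 RW=1 US=1 PS=0]
  L2: frame=0x59 idx=16 entry=0x5C007 [P=1 RW=1 US=1 PS=0]
  L3: frame=0x5C idx=5 entry=0x5F007 [P=1 RW=1 US=1 PS=0]
  ⇒ phys 0x5FAEE  [4 reads]
#5 VA=0x58182A00C8B (w,kernel):
  L0: frame=0x31 idx=11 entry=0x63007 [P=1 RW=1 US=1 PS=0]
  L1: frame=0x63 idx=6 entry=0x64007 [P=1 RW=1 US=1 PS=0]
  L2: frame=0x64 idx=21 entry=0x26002 [P=0 RW=1 US=0 PS=0]
  ✗ PAGE_NOT_PRESENT  [3 reads]
#6 VA=0xF06C2611F0D (r,user):
  L0: frame=0x31 idx=30 entry=0x65007 [P=1 RW=1 US=1 PS=0]
  L1: frame=0x65 idx=27 entry=0x67007 [P=1 RW=1 US=1 PS=0]
  L2: frame=0x67 idx=19 entry=0x69007 [P=1 RW=1 US=1 PS=0]
  L3: frame=0x69 idx=17 entry=0x6D007 [P=1 RW=1 US=1 PS=0]
  ⇒ phys 0x6DF0D  [4 reads]
#7 VA=0xF06C2611F0D (r,kernel):
  TLB hit vpn=0xF06C2611 → PA=0x6DF0D

Access #5 PA: FAULT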